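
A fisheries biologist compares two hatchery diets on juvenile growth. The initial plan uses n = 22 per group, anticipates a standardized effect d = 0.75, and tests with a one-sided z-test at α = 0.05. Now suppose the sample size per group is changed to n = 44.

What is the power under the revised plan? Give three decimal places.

Power ≈ 0.969

With n = 44 per group: δ = d·√(n/2) = 0.75 × √(44/2) = 3.5178. Critical value z_{0.05} = 1.645.
Revised power = P(Z > 1.645 − δ) = Φ(1.873) = 0.9695.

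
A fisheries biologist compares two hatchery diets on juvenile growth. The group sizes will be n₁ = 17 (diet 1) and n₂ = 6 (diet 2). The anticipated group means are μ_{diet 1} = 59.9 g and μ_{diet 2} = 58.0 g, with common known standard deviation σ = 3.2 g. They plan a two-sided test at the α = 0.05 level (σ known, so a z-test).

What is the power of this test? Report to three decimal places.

Power ≈ 0.240

Standardized effect: d = |μ_{diet 1} − μ_{diet 2}| / σ = |59.9 − 58.0| / 3.2 = 0.5937
Noncentrality parameter: δ = d / √(1/n₁ + 1/n₂) = 0.5937 / √(1/17 + 1/6) = 1.2504
Two-sided α = 0.05 → critical value z_{0.025} = 1.960.
Power = Φ(δ − 1.960) + Φ(−δ − 1.960) = Φ(-0.710) + Φ(-3.210) = 0.2390 + 0.0007 = 0.2396.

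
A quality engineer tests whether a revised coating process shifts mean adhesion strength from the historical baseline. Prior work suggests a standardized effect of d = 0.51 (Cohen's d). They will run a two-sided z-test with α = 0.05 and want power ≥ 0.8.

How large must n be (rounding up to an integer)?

Set Φ(δ − 1.960) = 0.8; then δ − 1.960 = Φ⁻¹(0.8) = 0.842, giving δ = 2.802.
(For δ > 0 the lower-tail rejection region contributes negligibly to power, so the one-term inversion is standard.)
δ = d·√n ⇒ n = (δ/d)² = (2.802 / 0.51)² = 30.18.
Rounding up, n = 31.

n = 31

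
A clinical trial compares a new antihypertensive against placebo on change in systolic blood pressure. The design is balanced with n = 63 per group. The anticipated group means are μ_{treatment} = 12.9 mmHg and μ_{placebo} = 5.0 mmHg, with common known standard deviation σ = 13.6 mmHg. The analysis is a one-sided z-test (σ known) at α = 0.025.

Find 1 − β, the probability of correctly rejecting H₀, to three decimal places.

Standardized effect: d = |μ_{treatment} − μ_{placebo}| / σ = |12.9 − 5.0| / 13.6 = 0.5809
Noncentrality parameter: δ = d·√(n/2) = 0.5809 × √(63/2) = 3.2602
Critical value for a one-sided test at α = 0.025: z_α = 1.960.
Power = P(Z > 1.960 − δ) = Φ(1.300) = 0.9032.

Power ≈ 0.903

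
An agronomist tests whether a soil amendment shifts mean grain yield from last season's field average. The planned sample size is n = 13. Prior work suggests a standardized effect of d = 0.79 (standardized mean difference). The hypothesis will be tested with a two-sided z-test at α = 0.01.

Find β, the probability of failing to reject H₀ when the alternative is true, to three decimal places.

β ≈ 0.393

Noncentrality parameter: δ = d·√n = 0.79 × √13 = 2.8484
Critical value for a two-sided test at α = 0.01: z_{α/2} = 2.576.
Power = Φ(δ − 2.576) + Φ(−δ − 2.576) = Φ(0.273) + Φ(-5.424) = 0.6074 + 0.0000 = 0.6074.
Type II error: β = 1 − power = 1 − 0.6074 = 0.3926.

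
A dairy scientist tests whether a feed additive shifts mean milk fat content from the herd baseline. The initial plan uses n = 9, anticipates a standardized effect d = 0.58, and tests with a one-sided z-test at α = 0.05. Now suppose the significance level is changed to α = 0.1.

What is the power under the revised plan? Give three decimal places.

Power ≈ 0.677

δ = d·√n = 0.58 × √9 = 1.7400 (unchanged). New critical value: z_{0.1} = 1.282.
Revised power = Φ(δ − 1.282) = Φ(0.458) = 0.6767.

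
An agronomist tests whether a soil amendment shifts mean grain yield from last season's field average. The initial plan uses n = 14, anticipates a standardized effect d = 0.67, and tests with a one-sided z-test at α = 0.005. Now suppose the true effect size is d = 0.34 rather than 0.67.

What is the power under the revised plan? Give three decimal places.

Power ≈ 0.096

With d = 0.34: δ = d·√n = 0.34 × √14 = 1.2722. Critical value z_{0.005} = 2.576.
Revised power = Φ(δ − 2.576) = Φ(-1.304) = 0.0962.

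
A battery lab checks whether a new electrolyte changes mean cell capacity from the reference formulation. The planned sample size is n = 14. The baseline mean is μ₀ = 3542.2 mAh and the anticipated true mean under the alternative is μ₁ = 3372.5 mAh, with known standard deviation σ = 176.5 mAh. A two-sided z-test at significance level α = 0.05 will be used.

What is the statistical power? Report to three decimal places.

Power ≈ 0.949

Standardized effect: d = |μ₁ − μ₀| / σ = |3372.5 − 3542.2| / 176.5 = 0.9615
Noncentrality parameter: δ = d·√n = 0.9615 × √14 = 3.5975
Two-sided α = 0.05 → critical value z_{0.025} = 1.960.
Power = Φ(δ − 1.960) + Φ(−δ − 1.960) = Φ(1.638) + Φ(-5.557) = 0.9492 + 0.0000 = 0.9492.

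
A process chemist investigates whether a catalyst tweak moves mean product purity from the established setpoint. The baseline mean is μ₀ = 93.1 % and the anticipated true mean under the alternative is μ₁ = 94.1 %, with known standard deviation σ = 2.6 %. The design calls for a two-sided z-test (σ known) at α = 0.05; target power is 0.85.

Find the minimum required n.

Standardized effect: d = |μ₁ − μ₀| / σ = |94.1 − 93.1| / 2.6 = 0.3846
For power 0.85 need Φ(δ − z_{0.025}) = 0.85, so δ = z_{0.025} + z_{0.15} = 1.960 + 1.036 = 2.996.
(Ignoring the negligible lower-tail rejection probability gives the usual closed-form inversion.)
δ = d·√n ⇒ n = (δ/d)² = (2.996 / 0.3846)² = 60.69.
Round up to the next whole unit.

n = 61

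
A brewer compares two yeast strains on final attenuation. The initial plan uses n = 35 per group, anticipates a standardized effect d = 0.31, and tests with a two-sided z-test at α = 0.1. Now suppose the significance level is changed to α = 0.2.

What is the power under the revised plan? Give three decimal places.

δ = d·√(n/2) = 0.31 × √(35/2) = 1.2968 (unchanged). New critical value: z_{0.1} = 1.282.
Revised power = Φ(δ − 1.282) + Φ(−δ − 1.282) = Φ(0.015) + Φ(-2.578) = 0.5061 + 0.0050 = 0.5111.

Power ≈ 0.511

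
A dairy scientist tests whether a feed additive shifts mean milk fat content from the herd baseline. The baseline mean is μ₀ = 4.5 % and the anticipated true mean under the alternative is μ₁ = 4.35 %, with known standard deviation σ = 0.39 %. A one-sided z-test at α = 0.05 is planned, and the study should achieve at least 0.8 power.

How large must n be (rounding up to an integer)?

n = 42

Standardized effect: d = |μ₁ − μ₀| / σ = |4.35 − 4.5| / 0.39 = 0.3846
For power 0.8 need Φ(δ − z_{0.05}) = 0.8, so δ = z_{0.05} + z_{0.20} = 1.645 + 0.842 = 2.486.
δ = d·√n ⇒ n = (δ/d)² = (2.486 / 0.3846)² = 41.79.
Round up to the next whole unit.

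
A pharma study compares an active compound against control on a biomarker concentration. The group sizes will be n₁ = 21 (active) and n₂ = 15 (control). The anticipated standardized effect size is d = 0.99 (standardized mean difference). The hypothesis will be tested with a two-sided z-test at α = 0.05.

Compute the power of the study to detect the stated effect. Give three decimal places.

Power ≈ 0.834

Noncentrality parameter: δ = d / √(1/n₁ + 1/n₂) = 0.99 / √(1/21 + 1/15) = 2.9285
Critical value for a two-sided test at α = 0.05: z_{α/2} = 1.960.
Power = Φ(δ − 1.960) + Φ(−δ − 1.960) = Φ(0.968) + Φ(-4.888) = 0.8336 + 0.0000 = 0.8336.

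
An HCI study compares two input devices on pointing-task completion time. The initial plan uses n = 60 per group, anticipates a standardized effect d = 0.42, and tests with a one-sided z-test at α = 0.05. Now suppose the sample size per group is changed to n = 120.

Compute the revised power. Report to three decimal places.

Power ≈ 0.946

With n = 120 per group: δ = d·√(n/2) = 0.42 × √(120/2) = 3.2533. Critical value z_{0.05} = 1.645.
Revised power = Φ(δ − 1.645) = Φ(1.608) = 0.9461.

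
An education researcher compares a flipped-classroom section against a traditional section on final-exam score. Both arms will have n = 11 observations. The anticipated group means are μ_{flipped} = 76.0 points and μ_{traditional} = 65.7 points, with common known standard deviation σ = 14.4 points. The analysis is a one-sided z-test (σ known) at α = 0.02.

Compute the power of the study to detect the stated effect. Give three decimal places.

Power ≈ 0.353

Standardized effect: d = |μ_{flipped} − μ_{traditional}| / σ = |76.0 − 65.7| / 14.4 = 0.7153
Noncentrality parameter: λ = d·√(n/2) = 0.7153 × √(11/2) = 1.6775
Critical value for a one-sided test at α = 0.02: z_α = 2.054.
Power = P(Z > 2.054 − λ) = Φ(-0.376) = 0.3534.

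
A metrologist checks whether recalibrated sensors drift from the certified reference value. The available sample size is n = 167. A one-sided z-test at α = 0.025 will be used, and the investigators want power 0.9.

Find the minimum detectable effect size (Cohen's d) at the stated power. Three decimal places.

d ≈ 0.251

Need Φ(δ − 1.960) = 0.9, so δ = 1.960 + 1.282 = 3.242.
δ = d·√n ⇒ d = δ/√n = 3.242/√167 = 0.2508.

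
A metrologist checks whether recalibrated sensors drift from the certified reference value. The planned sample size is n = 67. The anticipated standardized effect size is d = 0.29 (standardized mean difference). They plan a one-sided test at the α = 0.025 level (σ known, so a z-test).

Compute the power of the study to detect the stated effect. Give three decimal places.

Noncentrality parameter: δ = d·√n = 0.29 × √67 = 2.3738
Critical value for a one-sided test at α = 0.025: z_α = 1.960.
Power = P(Z > 1.960 − δ) = Φ(0.414) = 0.6605.

Power ≈ 0.660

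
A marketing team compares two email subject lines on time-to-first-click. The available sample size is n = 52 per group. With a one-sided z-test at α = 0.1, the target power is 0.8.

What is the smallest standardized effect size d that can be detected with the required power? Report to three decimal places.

d ≈ 0.416

Need Φ(δ − 1.282) = 0.8, so δ = 1.282 + 0.842 = 2.123.
δ = d·√(n/2) ⇒ d = δ/√(n/2) = 2.123/√(52/2) = 0.4164.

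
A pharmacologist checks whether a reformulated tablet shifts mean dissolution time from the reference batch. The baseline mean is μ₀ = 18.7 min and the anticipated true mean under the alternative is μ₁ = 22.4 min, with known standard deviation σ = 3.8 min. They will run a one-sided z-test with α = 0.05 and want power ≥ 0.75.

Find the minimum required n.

Standardized effect: d = |μ₁ − μ₀| / σ = |22.4 − 18.7| / 3.8 = 0.9737
For power 0.75 need Φ(δ − z_{0.05}) = 0.75, so δ = z_{0.05} + z_{0.25} = 1.645 + 0.674 = 2.319.
δ = d·√n ⇒ n = (δ/d)² = (2.319 / 0.9737)² = 5.67.
Round up to the next whole unit.

n = 6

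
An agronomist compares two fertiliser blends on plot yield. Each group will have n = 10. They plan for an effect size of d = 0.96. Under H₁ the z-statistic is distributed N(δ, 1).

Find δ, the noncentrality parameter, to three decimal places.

δ = d·√(n/2) = 0.96 × √(10/2) = 2.1466

δ ≈ 2.147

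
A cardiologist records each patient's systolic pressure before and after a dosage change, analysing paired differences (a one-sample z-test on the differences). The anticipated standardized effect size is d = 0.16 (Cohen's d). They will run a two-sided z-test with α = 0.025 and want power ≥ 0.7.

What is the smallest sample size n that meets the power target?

Set Φ(δ − 2.241) = 0.7; then δ − 2.241 = Φ⁻¹(0.7) = 0.524, giving δ = 2.766.
(For δ > 0 the lower-tail rejection region contributes negligibly to power, so the one-term inversion is standard.)
δ = d·√n ⇒ n = (δ/d)² = (2.766 / 0.16)² = 298.82.
Rounding up, n = 299.

n = 299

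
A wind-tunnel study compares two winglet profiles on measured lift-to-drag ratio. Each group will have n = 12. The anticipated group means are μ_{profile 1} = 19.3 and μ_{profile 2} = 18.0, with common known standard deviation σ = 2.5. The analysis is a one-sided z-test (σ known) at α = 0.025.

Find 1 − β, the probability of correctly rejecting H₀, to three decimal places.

Standardized effect: d = |μ_{profile 1} − μ_{profile 2}| / σ = |19.3 − 18.0| / 2.5 = 0.5200
Noncentrality parameter: δ = d·√(n/2) = 0.5200 × √(12/2) = 1.2737
Critical value for a one-sided test at α = 0.025: z_α = 1.960.
Power = Φ(δ − 1.960) = Φ(-0.686) = 0.2463.

Power ≈ 0.246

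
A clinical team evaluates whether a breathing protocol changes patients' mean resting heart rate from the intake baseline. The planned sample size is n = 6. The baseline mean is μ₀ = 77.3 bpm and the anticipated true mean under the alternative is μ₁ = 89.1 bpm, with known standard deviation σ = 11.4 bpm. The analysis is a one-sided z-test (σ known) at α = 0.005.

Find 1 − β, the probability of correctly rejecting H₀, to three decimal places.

Standardized effect: d = |μ₁ − μ₀| / σ = |89.1 − 77.3| / 11.4 = 1.0351
Noncentrality parameter: δ = d·√n = 1.0351 × √6 = 2.5354
Critical value for a one-sided test at α = 0.005: z_α = 2.576.
Power = P(Z > 2.576 − δ) = Φ(-0.040) = 0.4839.

Power ≈ 0.484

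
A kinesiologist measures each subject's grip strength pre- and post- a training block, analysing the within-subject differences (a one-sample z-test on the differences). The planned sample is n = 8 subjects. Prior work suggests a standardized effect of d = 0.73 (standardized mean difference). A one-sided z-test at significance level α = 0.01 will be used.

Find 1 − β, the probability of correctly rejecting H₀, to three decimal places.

Power ≈ 0.397

Noncentrality parameter: δ = d·√n = 0.73 × √8 = 2.0648
One-sided α = 0.01 → critical value z_{0.01} = 2.326.
Power = Φ(δ − 2.326) = Φ(-0.262) = 0.3968.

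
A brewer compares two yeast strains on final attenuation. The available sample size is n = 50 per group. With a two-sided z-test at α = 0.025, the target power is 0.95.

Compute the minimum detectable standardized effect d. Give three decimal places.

Need Φ(δ − 2.241) = 0.95, so δ = 2.241 + 1.645 = 3.886.
(The second rejection-region term Φ(−δ − z_{α/2}) is negligible and dropped.)
δ = d·√(n/2) ⇒ d = δ/√(n/2) = 3.886/√(50/2) = 0.7773.

d ≈ 0.777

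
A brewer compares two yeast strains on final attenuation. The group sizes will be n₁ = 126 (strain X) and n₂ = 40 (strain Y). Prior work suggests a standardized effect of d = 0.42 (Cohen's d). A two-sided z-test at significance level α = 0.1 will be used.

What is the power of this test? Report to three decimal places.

Power ≈ 0.748

Noncentrality parameter: δ = d / √(1/n₁ + 1/n₂) = 0.42 / √(1/126 + 1/40) = 2.3143
Critical value for a two-sided test at α = 0.1: z_{α/2} = 1.645.
Power = Φ(δ − 1.645) + Φ(−δ − 1.645) = Φ(0.669) + Φ(-3.959) = 0.7484 + 0.0000 = 0.7484.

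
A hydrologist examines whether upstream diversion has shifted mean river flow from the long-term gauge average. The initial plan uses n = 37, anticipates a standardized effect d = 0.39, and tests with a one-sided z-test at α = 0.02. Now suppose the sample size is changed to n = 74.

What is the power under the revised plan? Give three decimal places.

With n = 74: δ = d·√n = 0.39 × √74 = 3.3549. Critical value z_{0.02} = 2.054.
Revised power = Φ(δ − 2.054) = Φ(1.301) = 0.9034.

Power ≈ 0.903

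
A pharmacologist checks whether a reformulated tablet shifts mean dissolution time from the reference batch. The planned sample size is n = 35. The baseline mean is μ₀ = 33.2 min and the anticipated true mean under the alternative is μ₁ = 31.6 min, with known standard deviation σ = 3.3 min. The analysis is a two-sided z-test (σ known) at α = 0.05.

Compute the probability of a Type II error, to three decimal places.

β ≈ 0.182

Standardized effect: d = |μ₁ − μ₀| / σ = |31.6 − 33.2| / 3.3 = 0.4848
Noncentrality parameter: δ = d·√n = 0.4848 × √35 = 2.8684
Critical value for a two-sided test at α = 0.05: z_{α/2} = 1.960.
Power = Φ(δ − 1.960) + Φ(−δ − 1.960) = Φ(0.908) + Φ(-4.828) = 0.8182 + 0.0000 = 0.8182.
Type II error: β = 1 − power = 1 − 0.8182 = 0.1818.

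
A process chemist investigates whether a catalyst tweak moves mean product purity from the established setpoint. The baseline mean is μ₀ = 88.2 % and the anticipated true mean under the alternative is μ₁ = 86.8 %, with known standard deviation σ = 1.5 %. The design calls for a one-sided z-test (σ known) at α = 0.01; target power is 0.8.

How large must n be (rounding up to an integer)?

n = 12

Standardized effect: d = |μ₁ − μ₀| / σ = |86.8 − 88.2| / 1.5 = 0.9333
For power 0.8 need Φ(δ − z_{0.01}) = 0.8, so δ = z_{0.01} + z_{0.20} = 2.326 + 0.842 = 3.168.
δ = d·√n ⇒ n = (δ/d)² = (3.168 / 0.9333)² = 11.52.
Rounding up, n = 12.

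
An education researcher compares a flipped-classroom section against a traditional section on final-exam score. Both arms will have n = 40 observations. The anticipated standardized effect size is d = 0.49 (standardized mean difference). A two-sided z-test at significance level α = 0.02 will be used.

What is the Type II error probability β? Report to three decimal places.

β ≈ 0.554

Noncentrality parameter: δ = d·√(n/2) = 0.49 × √(40/2) = 2.1913
Two-sided α = 0.02 → critical value z_{0.01} = 2.326.
Power = Φ(δ − 2.326) + Φ(−δ − 2.326) = Φ(-0.135) + Φ(-4.518) = 0.4463 + 0.0000 = 0.4463.
Type II error: β = 1 − power = 1 − 0.4463 = 0.5537.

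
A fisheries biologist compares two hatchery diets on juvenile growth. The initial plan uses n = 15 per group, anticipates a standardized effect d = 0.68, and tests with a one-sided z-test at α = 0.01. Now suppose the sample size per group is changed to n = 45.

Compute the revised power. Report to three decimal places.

With n = 45 per group: δ = d·√(n/2) = 0.68 × √(45/2) = 3.2255. Critical value z_{0.01} = 2.326.
Revised power = P(Z > 2.326 − δ) = Φ(0.899) = 0.8157.

Power ≈ 0.816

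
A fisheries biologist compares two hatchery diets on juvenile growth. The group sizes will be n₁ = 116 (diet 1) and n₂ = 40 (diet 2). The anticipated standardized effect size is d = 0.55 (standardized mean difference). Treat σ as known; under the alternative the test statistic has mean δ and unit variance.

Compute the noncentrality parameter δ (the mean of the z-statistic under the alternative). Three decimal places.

δ ≈ 3.000

The noncentrality parameter scales effect size by the design's sample-size factor: δ = d / √(1/n₁ + 1/n₂) = 0.55 / √(1/116 + 1/40) = 2.9996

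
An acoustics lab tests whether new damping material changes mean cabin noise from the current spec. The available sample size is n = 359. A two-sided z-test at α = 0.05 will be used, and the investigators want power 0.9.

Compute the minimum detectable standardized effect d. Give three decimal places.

Need Φ(δ − 1.960) = 0.9, so δ = 1.960 + 1.282 = 3.242.
(The second rejection-region term Φ(−δ − z_{α/2}) is negligible and dropped.)
δ = d·√n ⇒ d = δ/√n = 3.242/√359 = 0.1711.

d ≈ 0.171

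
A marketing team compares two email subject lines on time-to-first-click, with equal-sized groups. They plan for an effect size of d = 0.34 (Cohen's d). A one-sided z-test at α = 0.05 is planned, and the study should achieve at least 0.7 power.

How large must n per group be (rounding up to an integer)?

n = 82 per group

Set Φ(δ − 1.645) = 0.7; then δ − 1.645 = Φ⁻¹(0.7) = 0.524, giving δ = 2.169.
δ = d·√(n/2) ⇒ n = 2(δ/d)² = 2 × (2.169 / 0.34)² = 81.41.
Rounding up, n = 82 per group.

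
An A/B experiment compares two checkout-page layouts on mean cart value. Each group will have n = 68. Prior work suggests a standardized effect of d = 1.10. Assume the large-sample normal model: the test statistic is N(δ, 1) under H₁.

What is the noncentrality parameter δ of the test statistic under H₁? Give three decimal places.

δ ≈ 6.414

δ = d·√(n/2) = 1.10 × √(68/2) = 6.4140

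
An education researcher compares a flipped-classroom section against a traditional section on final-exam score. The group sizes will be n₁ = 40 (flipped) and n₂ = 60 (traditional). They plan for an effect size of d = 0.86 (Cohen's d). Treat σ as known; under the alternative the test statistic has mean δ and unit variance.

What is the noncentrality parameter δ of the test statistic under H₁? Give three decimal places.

δ ≈ 4.213

The noncentrality parameter scales effect size by the design's sample-size factor: δ = d / √(1/n₁ + 1/n₂) = 0.86 / √(1/40 + 1/60) = 4.2131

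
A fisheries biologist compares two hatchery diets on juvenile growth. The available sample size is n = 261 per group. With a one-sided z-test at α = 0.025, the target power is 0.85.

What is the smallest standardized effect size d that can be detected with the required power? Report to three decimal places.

Need Φ(δ − 1.960) = 0.85, so δ = 1.960 + 1.036 = 2.996.
δ = d·√(n/2) ⇒ d = δ/√(n/2) = 2.996/√(261/2) = 0.2623.

d ≈ 0.262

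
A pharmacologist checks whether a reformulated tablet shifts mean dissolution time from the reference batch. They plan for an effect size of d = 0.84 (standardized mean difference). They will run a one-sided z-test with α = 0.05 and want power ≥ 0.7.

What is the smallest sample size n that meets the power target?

n = 7

Set Φ(δ − 1.645) = 0.7; then δ − 1.645 = Φ⁻¹(0.7) = 0.524, giving δ = 2.169.
δ = d·√n ⇒ n = (δ/d)² = (2.169 / 0.84)² = 6.67.
Round up to the next whole unit.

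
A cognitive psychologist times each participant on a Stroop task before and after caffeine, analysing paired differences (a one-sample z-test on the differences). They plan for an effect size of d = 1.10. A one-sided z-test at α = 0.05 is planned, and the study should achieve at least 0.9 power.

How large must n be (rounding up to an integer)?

n = 8

For power 0.9 need Φ(δ − z_{0.05}) = 0.9, so δ = z_{0.05} + z_{0.10} = 1.645 + 1.282 = 2.926.
δ = d·√n ⇒ n = (δ/d)² = (2.926 / 1.10)² = 7.08.
Round up to the next whole unit.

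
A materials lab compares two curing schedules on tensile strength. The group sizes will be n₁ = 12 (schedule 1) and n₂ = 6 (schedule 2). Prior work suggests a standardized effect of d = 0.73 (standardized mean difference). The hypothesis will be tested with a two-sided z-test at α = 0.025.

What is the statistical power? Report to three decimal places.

Noncentrality parameter: δ = d / √(1/n₁ + 1/n₂) = 0.73 / √(1/12 + 1/6) = 1.4600
Two-sided α = 0.025 → critical value z_{0.0125} = 2.241.
Power = Φ(δ − 2.241) + Φ(−δ − 2.241) = Φ(-0.781) + Φ(-3.701) = 0.2173 + 0.0001 = 0.2174.

Power ≈ 0.217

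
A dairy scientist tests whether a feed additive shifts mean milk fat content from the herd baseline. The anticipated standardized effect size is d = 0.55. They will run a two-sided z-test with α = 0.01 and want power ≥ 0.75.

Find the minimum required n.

Set Φ(δ − 2.576) = 0.75; then δ − 2.576 = Φ⁻¹(0.75) = 0.674, giving δ = 3.250.
(Ignoring the negligible lower-tail rejection probability gives the usual closed-form inversion.)
δ = d·√n ⇒ n = (δ/d)² = (3.250 / 0.55)² = 34.92.
Rounding up, n = 35.

n = 35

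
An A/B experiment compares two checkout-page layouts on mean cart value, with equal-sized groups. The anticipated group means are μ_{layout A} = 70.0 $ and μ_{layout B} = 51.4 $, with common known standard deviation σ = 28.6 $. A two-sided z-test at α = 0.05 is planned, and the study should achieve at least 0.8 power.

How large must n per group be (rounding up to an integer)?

Standardized effect: d = |μ_{layout A} − μ_{layout B}| / σ = |70.0 − 51.4| / 28.6 = 0.6503
For power 0.8 need Φ(δ − z_{0.025}) = 0.8, so δ = z_{0.025} + z_{0.20} = 1.960 + 0.842 = 2.802.
(The Φ(−δ − z_{α/2}) term is vanishingly small for δ > 0 and is dropped in the standard sample-size formula.)
δ = d·√(n/2) ⇒ n = 2(δ/d)² = 2 × (2.802 / 0.6503)² = 37.11.
Rounding up, n = 38 per group.

n = 38 per group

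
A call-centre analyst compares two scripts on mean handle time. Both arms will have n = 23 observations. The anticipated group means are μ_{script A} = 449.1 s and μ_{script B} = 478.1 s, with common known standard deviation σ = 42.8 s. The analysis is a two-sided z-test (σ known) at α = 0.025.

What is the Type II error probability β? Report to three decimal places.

Standardized effect: d = |μ_{script A} − μ_{script B}| / σ = |449.1 − 478.1| / 42.8 = 0.6776
Noncentrality parameter: δ = d·√(n/2) = 0.6776 × √(23/2) = 2.2978
Two-sided α = 0.025 → critical value z_{0.0125} = 2.241.
Power = Φ(δ − 2.241) + Φ(−δ − 2.241) = Φ(0.056) + Φ(-4.539) = 0.5225 + 0.0000 = 0.5225.
Type II error: β = 1 − power = 1 − 0.5225 = 0.4775.

β ≈ 0.478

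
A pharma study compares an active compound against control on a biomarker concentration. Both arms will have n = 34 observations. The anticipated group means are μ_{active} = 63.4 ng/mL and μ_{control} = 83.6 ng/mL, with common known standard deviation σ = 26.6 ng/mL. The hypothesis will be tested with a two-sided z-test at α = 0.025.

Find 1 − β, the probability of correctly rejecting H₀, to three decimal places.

Standardized effect: d = |μ_{active} − μ_{control}| / σ = |63.4 − 83.6| / 26.6 = 0.7594
Noncentrality parameter: δ = d·√(n/2) = 0.7594 × √(34/2) = 3.1311
Two-sided α = 0.025 → critical value z_{0.0125} = 2.241.
Power = Φ(δ − 2.241) + Φ(−δ − 2.241) = Φ(0.890) + Φ(-5.372) = 0.8132 + 0.0000 = 0.8132.

Power ≈ 0.813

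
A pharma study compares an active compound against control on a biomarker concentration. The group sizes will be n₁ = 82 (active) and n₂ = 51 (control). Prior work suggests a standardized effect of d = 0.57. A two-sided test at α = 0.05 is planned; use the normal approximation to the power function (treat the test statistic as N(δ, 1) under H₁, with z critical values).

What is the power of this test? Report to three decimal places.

Power ≈ 0.892

Noncentrality parameter: δ = d / √(1/n₁ + 1/n₂) = 0.57 / √(1/82 + 1/51) = 3.1963
Critical value for a two-sided test at α = 0.05: z_{α/2} = 1.960.
Power = Φ(δ − 1.960) + Φ(−δ − 1.960) = Φ(1.236) + Φ(-5.156) = 0.8918 + 0.0000 = 0.8918.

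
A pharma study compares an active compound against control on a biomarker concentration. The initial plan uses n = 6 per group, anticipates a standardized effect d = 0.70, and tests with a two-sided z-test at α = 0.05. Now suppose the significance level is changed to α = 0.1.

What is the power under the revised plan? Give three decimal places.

Power ≈ 0.335

δ = d·√(n/2) = 0.70 × √(6/2) = 1.2124 (unchanged). New critical value: z_{0.05} = 1.645.
Revised power = Φ(δ − 1.645) + Φ(−δ − 1.645) = Φ(-0.432) + Φ(-2.857) = 0.3327 + 0.0021 = 0.3349.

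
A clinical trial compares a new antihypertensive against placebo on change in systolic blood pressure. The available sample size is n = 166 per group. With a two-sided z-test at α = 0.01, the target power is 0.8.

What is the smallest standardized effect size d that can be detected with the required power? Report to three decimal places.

Need Φ(δ − 2.576) = 0.8, so δ = 2.576 + 0.842 = 3.417.
(The second rejection-region term Φ(−δ − z_{α/2}) is negligible and dropped.)
δ = d·√(n/2) ⇒ d = δ/√(n/2) = 3.417/√(166/2) = 0.3751.

d ≈ 0.375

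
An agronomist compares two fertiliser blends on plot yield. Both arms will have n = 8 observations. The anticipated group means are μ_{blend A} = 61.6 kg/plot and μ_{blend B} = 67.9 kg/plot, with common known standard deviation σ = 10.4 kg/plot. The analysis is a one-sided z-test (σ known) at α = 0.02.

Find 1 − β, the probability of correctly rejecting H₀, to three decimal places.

Standardized effect: d = |μ_{blend A} − μ_{blend B}| / σ = |61.6 − 67.9| / 10.4 = 0.6058
Noncentrality parameter: λ = d·√(n/2) = 0.6058 × √(8/2) = 1.2115
Critical value for a one-sided test at α = 0.02: z_α = 2.054.
Power = P(Z > 2.054 − λ) = Φ(-0.842) = 0.1998.

Power ≈ 0.200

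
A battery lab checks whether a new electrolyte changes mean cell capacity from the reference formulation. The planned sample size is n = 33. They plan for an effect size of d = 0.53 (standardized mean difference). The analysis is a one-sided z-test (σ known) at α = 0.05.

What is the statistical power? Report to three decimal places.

Power ≈ 0.919

Noncentrality parameter: δ = d·√n = 0.53 × √33 = 3.0446
Critical value for a one-sided test at α = 0.05: z_α = 1.645.
Power = P(Z > 1.645 − δ) = Φ(1.400) = 0.9192.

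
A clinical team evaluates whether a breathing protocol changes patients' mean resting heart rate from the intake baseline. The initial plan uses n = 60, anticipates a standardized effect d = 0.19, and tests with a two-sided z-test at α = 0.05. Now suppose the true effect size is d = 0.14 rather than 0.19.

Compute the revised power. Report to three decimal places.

Power ≈ 0.192

With d = 0.14: δ = d·√n = 0.14 × √60 = 1.0844. Critical value z_{0.025} = 1.960.
Revised power = Φ(δ − 1.960) + Φ(−δ − 1.960) = Φ(-0.876) + Φ(-3.044) = 0.1906 + 0.0012 = 0.1918.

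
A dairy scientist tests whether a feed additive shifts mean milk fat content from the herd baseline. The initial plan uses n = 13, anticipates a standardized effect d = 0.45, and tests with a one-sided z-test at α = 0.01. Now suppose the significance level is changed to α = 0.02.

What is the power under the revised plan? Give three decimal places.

Power ≈ 0.333

δ = d·√n = 0.45 × √13 = 1.6225 (unchanged). New critical value: z_{0.02} = 2.054.
Revised power = P(Z > 2.054 − δ) = Φ(-0.431) = 0.3331.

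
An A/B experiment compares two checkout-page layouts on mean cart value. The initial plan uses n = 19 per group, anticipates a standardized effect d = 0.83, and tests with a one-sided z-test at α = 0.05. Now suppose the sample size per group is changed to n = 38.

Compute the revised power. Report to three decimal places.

Power ≈ 0.976

With n = 38 per group: δ = d·√(n/2) = 0.83 × √(38/2) = 3.6179. Critical value z_{0.05} = 1.645.
Revised power = Φ(δ − 1.645) = Φ(1.973) = 0.9758.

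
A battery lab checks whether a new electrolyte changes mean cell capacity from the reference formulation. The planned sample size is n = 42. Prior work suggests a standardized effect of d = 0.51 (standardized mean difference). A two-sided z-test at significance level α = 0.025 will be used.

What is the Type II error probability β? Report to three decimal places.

Noncentrality parameter: δ = d·√n = 0.51 × √42 = 3.3052
Critical value for a two-sided test at α = 0.025: z_{α/2} = 2.241.
Power = Φ(δ − 2.241) + Φ(−δ − 2.241) = Φ(1.064) + Φ(-5.547) = 0.8563 + 0.0000 = 0.8563.
Type II error: β = 1 − power = 1 − 0.8563 = 0.1437.

β ≈ 0.144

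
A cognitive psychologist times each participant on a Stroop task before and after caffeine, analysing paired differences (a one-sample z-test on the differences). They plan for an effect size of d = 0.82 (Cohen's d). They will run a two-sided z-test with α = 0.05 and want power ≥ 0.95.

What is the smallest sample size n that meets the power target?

For power 0.95 need Φ(δ − z_{0.025}) = 0.95, so δ = z_{0.025} + z_{0.05} = 1.960 + 1.645 = 3.605.
(The Φ(−δ − z_{α/2}) term is vanishingly small for δ > 0 and is dropped in the standard sample-size formula.)
δ = d·√n ⇒ n = (δ/d)² = (3.605 / 0.82)² = 19.33.
Round up to the next whole unit.

n = 20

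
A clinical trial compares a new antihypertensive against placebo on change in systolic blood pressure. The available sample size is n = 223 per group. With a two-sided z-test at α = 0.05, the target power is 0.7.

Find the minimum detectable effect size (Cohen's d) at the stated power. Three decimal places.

Need Φ(δ − 1.960) = 0.7, so δ = 1.960 + 0.524 = 2.484.
(The second rejection-region term Φ(−δ − z_{α/2}) is negligible and dropped.)
δ = d·√(n/2) ⇒ d = δ/√(n/2) = 2.484/√(223/2) = 0.2353.

d ≈ 0.235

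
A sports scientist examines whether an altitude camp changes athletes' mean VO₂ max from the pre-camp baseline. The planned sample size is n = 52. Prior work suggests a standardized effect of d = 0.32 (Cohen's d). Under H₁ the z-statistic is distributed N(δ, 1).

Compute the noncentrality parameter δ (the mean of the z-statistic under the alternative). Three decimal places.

δ ≈ 2.308

The noncentrality parameter scales effect size by the design's sample-size factor: δ = d·√n = 0.32 × √52 = 2.3076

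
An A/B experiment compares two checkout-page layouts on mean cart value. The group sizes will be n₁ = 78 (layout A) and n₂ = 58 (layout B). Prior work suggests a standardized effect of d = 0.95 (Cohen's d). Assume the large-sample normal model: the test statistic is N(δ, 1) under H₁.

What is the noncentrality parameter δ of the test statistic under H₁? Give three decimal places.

The noncentrality parameter scales effect size by the design's sample-size factor: δ = d / √(1/n₁ + 1/n₂) = 0.95 / √(1/78 + 1/58) = 5.4792

δ ≈ 5.479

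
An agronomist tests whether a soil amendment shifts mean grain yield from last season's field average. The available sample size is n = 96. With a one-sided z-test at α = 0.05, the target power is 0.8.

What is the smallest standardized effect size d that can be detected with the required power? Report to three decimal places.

d ≈ 0.254

Need Φ(δ − 1.645) = 0.8, so δ = 1.645 + 0.842 = 2.486.
δ = d·√n ⇒ d = δ/√n = 2.486/√96 = 0.2538.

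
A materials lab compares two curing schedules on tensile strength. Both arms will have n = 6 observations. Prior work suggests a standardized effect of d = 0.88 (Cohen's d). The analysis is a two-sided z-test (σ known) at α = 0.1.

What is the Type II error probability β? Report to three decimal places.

β ≈ 0.547

Noncentrality parameter: δ = d·√(n/2) = 0.88 × √(6/2) = 1.5242
Two-sided α = 0.1 → critical value z_{0.05} = 1.645.
Power = Φ(δ − 1.645) + Φ(−δ − 1.645) = Φ(-0.121) + Φ(-3.169) = 0.4520 + 0.0008 = 0.4527.
Type II error: β = 1 − power = 1 − 0.4527 = 0.5473.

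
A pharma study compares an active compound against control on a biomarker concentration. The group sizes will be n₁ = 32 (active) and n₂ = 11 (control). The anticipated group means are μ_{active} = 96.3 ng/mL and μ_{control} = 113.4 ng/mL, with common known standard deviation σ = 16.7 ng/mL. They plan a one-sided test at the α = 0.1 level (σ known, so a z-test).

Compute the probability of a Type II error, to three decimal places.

β ≈ 0.050

Standardized effect: d = |μ_{active} − μ_{control}| / σ = |96.3 − 113.4| / 16.7 = 1.0240
Noncentrality parameter: δ = d / √(1/n₁ + 1/n₂) = 1.0240 / √(1/32 + 1/11) = 2.9297
One-sided α = 0.1 → critical value z_{0.1} = 1.282.
Power = P(Z > 1.282 − δ) = Φ(1.648) = 0.9503.
Type II error: β = 1 − power = 1 − 0.9503 = 0.0497.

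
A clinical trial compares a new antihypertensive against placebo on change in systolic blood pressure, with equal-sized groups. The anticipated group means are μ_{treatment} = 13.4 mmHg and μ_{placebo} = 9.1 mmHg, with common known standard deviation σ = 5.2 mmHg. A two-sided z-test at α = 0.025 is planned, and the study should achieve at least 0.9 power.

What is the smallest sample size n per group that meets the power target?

Standardized effect: d = |μ_{treatment} − μ_{placebo}| / σ = |13.4 − 9.1| / 5.2 = 0.8269
Set Φ(δ − 2.241) = 0.9; then δ − 2.241 = Φ⁻¹(0.9) = 1.282, giving δ = 3.523.
(For δ > 0 the lower-tail rejection region contributes negligibly to power, so the one-term inversion is standard.)
δ = d·√(n/2) ⇒ n = 2(δ/d)² = 2 × (3.523 / 0.8269)² = 36.30.
Rounding up, n = 37 per group.

n = 37 per group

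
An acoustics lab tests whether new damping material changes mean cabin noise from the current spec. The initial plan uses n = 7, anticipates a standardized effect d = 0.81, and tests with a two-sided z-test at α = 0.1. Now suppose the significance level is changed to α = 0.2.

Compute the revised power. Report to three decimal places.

Power ≈ 0.806

δ = d·√n = 0.81 × √7 = 2.1431 (unchanged). New critical value: z_{0.1} = 1.282.
Revised power = Φ(δ − 1.282) + Φ(−δ − 1.282) = Φ(0.862) + Φ(-3.425) = 0.8055 + 0.0003 = 0.8058.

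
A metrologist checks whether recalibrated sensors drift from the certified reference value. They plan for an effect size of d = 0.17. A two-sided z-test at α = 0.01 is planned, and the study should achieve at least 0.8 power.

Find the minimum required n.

n = 405

For power 0.8 need Φ(δ − z_{0.005}) = 0.8, so δ = z_{0.005} + z_{0.20} = 2.576 + 0.842 = 3.417.
(For δ > 0 the lower-tail rejection region contributes negligibly to power, so the one-term inversion is standard.)
δ = d·√n ⇒ n = (δ/d)² = (3.417 / 0.17)² = 404.12.
Round up to the next whole unit.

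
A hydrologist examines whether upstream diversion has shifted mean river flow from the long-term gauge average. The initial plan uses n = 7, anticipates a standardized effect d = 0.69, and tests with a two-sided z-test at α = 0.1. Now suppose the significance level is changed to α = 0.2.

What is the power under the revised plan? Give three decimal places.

δ = d·√n = 0.69 × √7 = 1.8256 (unchanged). New critical value: z_{0.1} = 1.282.
Revised power = Φ(δ − 1.282) + Φ(−δ − 1.282) = Φ(0.544) + Φ(-3.107) = 0.7068 + 0.0009 = 0.7077.

Power ≈ 0.708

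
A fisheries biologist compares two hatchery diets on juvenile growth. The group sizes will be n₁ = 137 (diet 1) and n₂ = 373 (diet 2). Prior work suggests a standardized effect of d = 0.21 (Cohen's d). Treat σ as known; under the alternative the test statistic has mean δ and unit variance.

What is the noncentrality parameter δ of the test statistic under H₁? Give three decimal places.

The noncentrality parameter scales effect size by the design's sample-size factor: δ = d / √(1/n₁ + 1/n₂) = 0.21 / √(1/137 + 1/373) = 2.1021

δ ≈ 2.102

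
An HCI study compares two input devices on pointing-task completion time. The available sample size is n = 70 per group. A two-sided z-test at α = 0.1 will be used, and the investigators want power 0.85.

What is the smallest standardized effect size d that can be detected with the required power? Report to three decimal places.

d ≈ 0.453

Need Φ(δ − 1.645) = 0.85, so δ = 1.645 + 1.036 = 2.681.
(Lower-tail contribution to power is negligible for δ > 0.)
δ = d·√(n/2) ⇒ d = δ/√(n/2) = 2.681/√(70/2) = 0.4532.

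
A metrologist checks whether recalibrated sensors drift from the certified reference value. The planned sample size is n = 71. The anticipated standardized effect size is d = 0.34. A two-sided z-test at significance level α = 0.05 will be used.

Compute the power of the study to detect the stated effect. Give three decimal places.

Noncentrality parameter: δ = d·√n = 0.34 × √71 = 2.8649
Critical value for a two-sided test at α = 0.05: z_{α/2} = 1.960.
Power = Φ(δ − 1.960) + Φ(−δ − 1.960) = Φ(0.905) + Φ(-4.825) = 0.8172 + 0.0000 = 0.8172.

Power ≈ 0.817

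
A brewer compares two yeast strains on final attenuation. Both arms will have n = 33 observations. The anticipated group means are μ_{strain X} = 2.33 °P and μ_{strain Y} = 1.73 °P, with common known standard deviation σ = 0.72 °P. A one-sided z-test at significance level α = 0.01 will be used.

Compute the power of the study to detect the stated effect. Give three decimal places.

Power ≈ 0.855

Standardized effect: d = |μ_{strain X} − μ_{strain Y}| / σ = |2.33 − 1.73| / 0.72 = 0.8333
Noncentrality parameter: δ = d·√(n/2) = 0.8333 × √(33/2) = 3.3850
Critical value for a one-sided test at α = 0.01: z_α = 2.326.
Power = P(Z > 2.326 − δ) = Φ(1.059) = 0.8551.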